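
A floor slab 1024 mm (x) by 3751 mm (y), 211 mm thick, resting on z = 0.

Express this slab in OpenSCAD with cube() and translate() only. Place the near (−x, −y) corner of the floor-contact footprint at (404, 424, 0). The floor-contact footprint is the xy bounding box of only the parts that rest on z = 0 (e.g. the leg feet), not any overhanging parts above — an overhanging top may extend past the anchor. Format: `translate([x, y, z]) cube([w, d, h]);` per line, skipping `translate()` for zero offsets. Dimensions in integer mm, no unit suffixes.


translate([404, 424, 0]) cube([1024, 3751, 211]);


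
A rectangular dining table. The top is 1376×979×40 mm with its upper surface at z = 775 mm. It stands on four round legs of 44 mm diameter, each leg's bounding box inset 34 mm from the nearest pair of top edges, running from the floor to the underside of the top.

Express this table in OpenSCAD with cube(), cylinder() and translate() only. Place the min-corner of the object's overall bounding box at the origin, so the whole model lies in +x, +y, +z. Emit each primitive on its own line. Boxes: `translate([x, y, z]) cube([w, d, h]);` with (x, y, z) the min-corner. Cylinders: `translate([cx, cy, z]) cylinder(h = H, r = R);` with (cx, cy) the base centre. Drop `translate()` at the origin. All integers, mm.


translate([0, 0, 735]) cube([1376, 979, 40]);
translate([56, 56, 0]) cylinder(h = 735, r = 22);
translate([1320, 56, 0]) cylinder(h = 735, r = 22);
translate([56, 923, 0]) cylinder(h = 735, r = 22);
translate([1320, 923, 0]) cylinder(h = 735, r = 22);


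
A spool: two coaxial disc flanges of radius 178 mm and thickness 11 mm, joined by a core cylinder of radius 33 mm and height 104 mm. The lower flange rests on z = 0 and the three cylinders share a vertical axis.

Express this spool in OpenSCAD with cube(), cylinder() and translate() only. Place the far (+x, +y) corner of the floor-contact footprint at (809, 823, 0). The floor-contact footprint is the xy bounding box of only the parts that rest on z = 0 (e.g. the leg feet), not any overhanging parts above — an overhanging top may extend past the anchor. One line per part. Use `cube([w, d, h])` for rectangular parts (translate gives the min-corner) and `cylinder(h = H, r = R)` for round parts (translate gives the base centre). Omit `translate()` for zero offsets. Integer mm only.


translate([631, 645, 0]) cylinder(h = 11, r = 178);
translate([631, 645, 11]) cylinder(h = 104, r = 33);
translate([631, 645, 115]) cylinder(h = 11, r = 178);


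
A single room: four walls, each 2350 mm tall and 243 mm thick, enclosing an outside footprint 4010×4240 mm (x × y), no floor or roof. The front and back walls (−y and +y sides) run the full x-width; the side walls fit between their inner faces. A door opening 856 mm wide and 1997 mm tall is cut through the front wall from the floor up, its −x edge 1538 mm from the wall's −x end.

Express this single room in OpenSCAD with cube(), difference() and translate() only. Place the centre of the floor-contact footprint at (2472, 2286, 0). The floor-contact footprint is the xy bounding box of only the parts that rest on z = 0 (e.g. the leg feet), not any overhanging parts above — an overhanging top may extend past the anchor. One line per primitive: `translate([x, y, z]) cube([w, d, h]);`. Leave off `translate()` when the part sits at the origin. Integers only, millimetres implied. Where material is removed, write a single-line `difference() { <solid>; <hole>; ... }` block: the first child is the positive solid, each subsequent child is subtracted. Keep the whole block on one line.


difference() { translate([467, 166, 0]) cube([4010, 243, 2350]); translate([2005, 166, 0]) cube([856, 243, 1997]); }
translate([467, 4163, 0]) cube([4010, 243, 2350]);
translate([467, 409, 0]) cube([243, 3754, 2350]);
translate([4234, 409, 0]) cube([243, 3754, 2350]);


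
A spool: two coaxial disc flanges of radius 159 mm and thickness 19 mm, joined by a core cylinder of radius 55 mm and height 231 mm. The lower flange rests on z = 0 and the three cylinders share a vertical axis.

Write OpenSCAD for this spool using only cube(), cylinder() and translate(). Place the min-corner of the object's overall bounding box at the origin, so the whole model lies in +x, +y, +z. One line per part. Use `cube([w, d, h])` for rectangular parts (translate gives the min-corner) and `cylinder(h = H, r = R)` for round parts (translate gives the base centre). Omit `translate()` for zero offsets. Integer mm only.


translate([159, 159, 0]) cylinder(h = 19, r = 159);
translate([159, 159, 19]) cylinder(h = 231, r = 55);
translate([159, 159, 250]) cylinder(h = 19, r = 159);


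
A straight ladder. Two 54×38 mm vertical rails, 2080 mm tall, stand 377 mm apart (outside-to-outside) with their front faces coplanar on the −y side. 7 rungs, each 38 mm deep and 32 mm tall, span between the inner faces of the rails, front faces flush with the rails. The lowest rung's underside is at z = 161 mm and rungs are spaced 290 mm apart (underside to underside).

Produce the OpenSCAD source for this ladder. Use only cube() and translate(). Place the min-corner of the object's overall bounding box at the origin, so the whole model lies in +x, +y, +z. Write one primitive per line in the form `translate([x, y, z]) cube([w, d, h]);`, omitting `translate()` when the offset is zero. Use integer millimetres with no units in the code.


cube([54, 38, 2080]);
translate([323, 0, 0]) cube([54, 38, 2080]);
translate([54, 0, 161]) cube([269, 38, 32]);
translate([54, 0, 451]) cube([269, 38, 32]);
translate([54, 0, 741]) cube([269, 38, 32]);
translate([54, 0, 1031]) cube([269, 38, 32]);
translate([54, 0, 1321]) cube([269, 38, 32]);
translate([54, 0, 1611]) cube([269, 38, 32]);
translate([54, 0, 1901]) cube([269, 38, 32]);


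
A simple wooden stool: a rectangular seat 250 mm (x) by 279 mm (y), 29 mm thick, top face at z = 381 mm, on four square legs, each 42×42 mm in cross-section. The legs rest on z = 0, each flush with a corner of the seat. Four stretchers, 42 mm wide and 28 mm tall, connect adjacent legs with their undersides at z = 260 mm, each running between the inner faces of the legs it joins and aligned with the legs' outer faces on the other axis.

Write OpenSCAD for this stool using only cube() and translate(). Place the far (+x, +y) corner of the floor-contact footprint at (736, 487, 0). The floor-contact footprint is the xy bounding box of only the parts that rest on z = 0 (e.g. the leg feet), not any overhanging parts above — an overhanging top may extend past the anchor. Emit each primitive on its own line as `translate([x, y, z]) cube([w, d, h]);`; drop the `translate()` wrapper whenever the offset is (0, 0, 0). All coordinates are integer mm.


translate([486, 208, 352]) cube([250, 279, 29]);
translate([486, 208, 0]) cube([42, 42, 352]);
translate([694, 208, 0]) cube([42, 42, 352]);
translate([486, 445, 0]) cube([42, 42, 352]);
translate([694, 445, 0]) cube([42, 42, 352]);
translate([528, 208, 260]) cube([166, 42, 28]);
translate([528, 445, 260]) cube([166, 42, 28]);
translate([486, 250, 260]) cube([42, 195, 28]);
translate([694, 250, 260]) cube([42, 195, 28]);


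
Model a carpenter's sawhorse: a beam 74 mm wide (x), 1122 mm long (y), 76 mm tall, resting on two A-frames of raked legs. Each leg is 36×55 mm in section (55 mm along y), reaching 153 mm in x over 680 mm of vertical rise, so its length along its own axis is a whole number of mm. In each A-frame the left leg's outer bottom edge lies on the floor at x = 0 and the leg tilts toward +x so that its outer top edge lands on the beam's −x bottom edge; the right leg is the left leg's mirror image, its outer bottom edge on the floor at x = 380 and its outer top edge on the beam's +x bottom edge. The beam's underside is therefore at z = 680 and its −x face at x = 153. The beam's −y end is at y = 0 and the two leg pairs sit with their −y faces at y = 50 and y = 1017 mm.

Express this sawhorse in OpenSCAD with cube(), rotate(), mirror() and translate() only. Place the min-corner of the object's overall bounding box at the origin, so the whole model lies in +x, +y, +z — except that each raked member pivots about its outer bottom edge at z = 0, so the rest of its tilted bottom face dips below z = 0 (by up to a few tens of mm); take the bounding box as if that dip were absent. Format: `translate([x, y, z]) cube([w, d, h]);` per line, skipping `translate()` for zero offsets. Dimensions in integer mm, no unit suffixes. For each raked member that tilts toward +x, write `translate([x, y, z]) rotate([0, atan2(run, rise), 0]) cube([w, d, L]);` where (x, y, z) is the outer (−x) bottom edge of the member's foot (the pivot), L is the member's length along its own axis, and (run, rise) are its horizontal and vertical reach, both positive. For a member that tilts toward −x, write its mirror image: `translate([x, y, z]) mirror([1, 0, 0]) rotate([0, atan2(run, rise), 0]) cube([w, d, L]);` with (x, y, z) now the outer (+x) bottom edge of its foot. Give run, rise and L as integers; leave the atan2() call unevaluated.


translate([153, 0, 680]) cube([74, 1122, 76]);
translate([0, 50, 0]) rotate([0, atan2(153, 680), 0]) cube([36, 55, 697]);
translate([380, 50, 0]) mirror([1, 0, 0]) rotate([0, atan2(153, 680), 0]) cube([36, 55, 697]);
translate([0, 1017, 0]) rotate([0, atan2(153, 680), 0]) cube([36, 55, 697]);
translate([380, 1017, 0]) mirror([1, 0, 0]) rotate([0, atan2(153, 680), 0]) cube([36, 55, 697]);


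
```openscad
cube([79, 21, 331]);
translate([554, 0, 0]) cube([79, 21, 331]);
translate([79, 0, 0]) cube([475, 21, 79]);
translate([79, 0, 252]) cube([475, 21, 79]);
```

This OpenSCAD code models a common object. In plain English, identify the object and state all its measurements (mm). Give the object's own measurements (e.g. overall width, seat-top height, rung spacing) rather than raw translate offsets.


A rectangular picture frame lying in the x–z plane (depth along y). The opening is 475 mm wide (x) by 173 mm tall (z), surrounded by a border 79 mm wide on all four sides. The frame is 21 mm deep and is made of two full-height vertical stiles with two horizontal rails fitted between them.


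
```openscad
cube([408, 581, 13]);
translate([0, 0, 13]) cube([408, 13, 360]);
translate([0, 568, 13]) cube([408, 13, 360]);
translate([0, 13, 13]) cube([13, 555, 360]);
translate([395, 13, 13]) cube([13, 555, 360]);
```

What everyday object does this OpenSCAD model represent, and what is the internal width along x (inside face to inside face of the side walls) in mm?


An open box. The internal width is 382 mm.

A 408×581 base slab with four walls standing on it — an open box. The base is 408 mm wide and the walls are 13 mm thick, so the internal width is 408 − 2 × 13 = 382 mm.


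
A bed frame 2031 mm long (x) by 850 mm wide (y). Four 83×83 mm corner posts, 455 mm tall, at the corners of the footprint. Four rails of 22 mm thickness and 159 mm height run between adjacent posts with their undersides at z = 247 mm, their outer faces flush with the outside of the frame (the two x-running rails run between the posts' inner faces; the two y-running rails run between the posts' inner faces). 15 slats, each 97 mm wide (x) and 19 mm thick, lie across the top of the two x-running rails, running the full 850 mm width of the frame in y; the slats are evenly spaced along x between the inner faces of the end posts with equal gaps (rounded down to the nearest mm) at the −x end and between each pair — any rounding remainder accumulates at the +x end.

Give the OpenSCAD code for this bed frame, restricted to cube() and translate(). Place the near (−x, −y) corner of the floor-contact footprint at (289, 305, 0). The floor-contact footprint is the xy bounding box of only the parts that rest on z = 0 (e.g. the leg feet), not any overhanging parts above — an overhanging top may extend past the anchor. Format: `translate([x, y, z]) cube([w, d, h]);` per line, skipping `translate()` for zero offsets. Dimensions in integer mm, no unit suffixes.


translate([289, 305, 0]) cube([83, 83, 455]);
translate([289, 1072, 0]) cube([83, 83, 455]);
translate([2237, 305, 0]) cube([83, 83, 455]);
translate([2237, 1072, 0]) cube([83, 83, 455]);
translate([372, 305, 247]) cube([1865, 22, 159]);
translate([372, 1133, 247]) cube([1865, 22, 159]);
translate([289, 388, 247]) cube([22, 684, 159]);
translate([2298, 388, 247]) cube([22, 684, 159]);
translate([397, 305, 406]) cube([97, 850, 19]);
translate([519, 305, 406]) cube([97, 850, 19]);
translate([641, 305, 406]) cube([97, 850, 19]);
translate([763, 305, 406]) cube([97, 850, 19]);
translate([885, 305, 406]) cube([97, 850, 19]);
translate([1007, 305, 406]) cube([97, 850, 19]);
translate([1129, 305, 406]) cube([97, 850, 19]);
translate([1251, 305, 406]) cube([97, 850, 19]);
translate([1373, 305, 406]) cube([97, 850, 19]);
translate([1495, 305, 406]) cube([97, 850, 19]);
translate([1617, 305, 406]) cube([97, 850, 19]);
translate([1739, 305, 406]) cube([97, 850, 19]);
translate([1861, 305, 406]) cube([97, 850, 19]);
translate([1983, 305, 406]) cube([97, 850, 19]);
translate([2105, 305, 406]) cube([97, 850, 19]);


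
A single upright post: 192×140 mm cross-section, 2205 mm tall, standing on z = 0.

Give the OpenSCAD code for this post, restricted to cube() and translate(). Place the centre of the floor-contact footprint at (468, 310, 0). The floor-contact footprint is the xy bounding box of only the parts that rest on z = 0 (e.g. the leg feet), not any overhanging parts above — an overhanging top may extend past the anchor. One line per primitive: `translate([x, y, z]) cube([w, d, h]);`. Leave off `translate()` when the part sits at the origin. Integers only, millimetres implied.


translate([372, 240, 0]) cube([192, 140, 2205]);


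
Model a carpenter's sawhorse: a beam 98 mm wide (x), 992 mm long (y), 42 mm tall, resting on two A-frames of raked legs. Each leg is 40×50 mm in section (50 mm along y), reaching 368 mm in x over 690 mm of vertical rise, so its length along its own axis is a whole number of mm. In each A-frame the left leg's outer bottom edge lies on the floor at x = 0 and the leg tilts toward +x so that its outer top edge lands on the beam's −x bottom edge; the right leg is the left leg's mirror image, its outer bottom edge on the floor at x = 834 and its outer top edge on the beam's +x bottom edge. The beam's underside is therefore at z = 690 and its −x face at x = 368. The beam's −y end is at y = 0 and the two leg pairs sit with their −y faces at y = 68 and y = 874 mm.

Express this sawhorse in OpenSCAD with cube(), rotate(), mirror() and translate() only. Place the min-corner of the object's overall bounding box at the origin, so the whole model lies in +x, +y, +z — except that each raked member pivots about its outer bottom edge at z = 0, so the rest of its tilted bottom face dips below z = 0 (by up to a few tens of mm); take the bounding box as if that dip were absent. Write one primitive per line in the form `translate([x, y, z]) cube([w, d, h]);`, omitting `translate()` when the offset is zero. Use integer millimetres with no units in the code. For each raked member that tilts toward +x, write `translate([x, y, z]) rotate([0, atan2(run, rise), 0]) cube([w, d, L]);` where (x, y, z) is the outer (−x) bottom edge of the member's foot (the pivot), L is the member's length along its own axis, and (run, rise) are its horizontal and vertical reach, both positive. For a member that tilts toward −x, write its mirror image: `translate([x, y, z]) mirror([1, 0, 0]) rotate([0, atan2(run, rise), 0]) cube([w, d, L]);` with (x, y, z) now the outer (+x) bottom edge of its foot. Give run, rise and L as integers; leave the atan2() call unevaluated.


translate([368, 0, 690]) cube([98, 992, 42]);
translate([0, 68, 0]) rotate([0, atan2(368, 690), 0]) cube([40, 50, 782]);
translate([834, 68, 0]) mirror([1, 0, 0]) rotate([0, atan2(368, 690), 0]) cube([40, 50, 782]);
translate([0, 874, 0]) rotate([0, atan2(368, 690), 0]) cube([40, 50, 782]);
translate([834, 874, 0]) mirror([1, 0, 0]) rotate([0, atan2(368, 690), 0]) cube([40, 50, 782]);


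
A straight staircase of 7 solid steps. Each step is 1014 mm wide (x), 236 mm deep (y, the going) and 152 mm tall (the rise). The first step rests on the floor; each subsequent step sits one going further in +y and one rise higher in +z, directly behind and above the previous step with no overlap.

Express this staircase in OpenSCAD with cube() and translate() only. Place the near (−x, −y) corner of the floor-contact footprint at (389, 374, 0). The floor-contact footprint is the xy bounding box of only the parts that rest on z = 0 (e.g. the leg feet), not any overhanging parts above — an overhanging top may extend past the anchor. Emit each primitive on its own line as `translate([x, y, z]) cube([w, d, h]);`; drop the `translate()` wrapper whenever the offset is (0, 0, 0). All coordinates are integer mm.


translate([389, 374, 0]) cube([1014, 236, 152]);
translate([389, 610, 152]) cube([1014, 236, 152]);
translate([389, 846, 304]) cube([1014, 236, 152]);
translate([389, 1082, 456]) cube([1014, 236, 152]);
translate([389, 1318, 608]) cube([1014, 236, 152]);
translate([389, 1554, 760]) cube([1014, 236, 152]);
translate([389, 1790, 912]) cube([1014, 236, 152]);


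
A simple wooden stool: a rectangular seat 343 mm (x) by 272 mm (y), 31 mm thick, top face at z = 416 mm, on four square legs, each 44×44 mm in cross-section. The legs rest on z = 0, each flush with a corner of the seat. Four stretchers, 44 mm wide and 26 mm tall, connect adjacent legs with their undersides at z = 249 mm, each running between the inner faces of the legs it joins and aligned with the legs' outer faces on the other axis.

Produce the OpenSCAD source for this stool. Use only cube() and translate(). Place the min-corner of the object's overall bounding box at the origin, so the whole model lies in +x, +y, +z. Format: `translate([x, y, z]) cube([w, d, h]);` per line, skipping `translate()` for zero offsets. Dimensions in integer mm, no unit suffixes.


// leg_h = 416 - 31 = 385
// stretcher span = 343 - 2*44 = 255
translate([0, 0, 385]) cube([343, 272, 31]);
cube([44, 44, 385]);
translate([299, 0, 0]) cube([44, 44, 385]);
translate([0, 228, 0]) cube([44, 44, 385]);
translate([299, 228, 0]) cube([44, 44, 385]);
translate([44, 0, 249]) cube([255, 44, 26]);
translate([44, 228, 249]) cube([255, 44, 26]);
translate([0, 44, 249]) cube([44, 184, 26]);
translate([299, 44, 249]) cube([44, 184, 26]);


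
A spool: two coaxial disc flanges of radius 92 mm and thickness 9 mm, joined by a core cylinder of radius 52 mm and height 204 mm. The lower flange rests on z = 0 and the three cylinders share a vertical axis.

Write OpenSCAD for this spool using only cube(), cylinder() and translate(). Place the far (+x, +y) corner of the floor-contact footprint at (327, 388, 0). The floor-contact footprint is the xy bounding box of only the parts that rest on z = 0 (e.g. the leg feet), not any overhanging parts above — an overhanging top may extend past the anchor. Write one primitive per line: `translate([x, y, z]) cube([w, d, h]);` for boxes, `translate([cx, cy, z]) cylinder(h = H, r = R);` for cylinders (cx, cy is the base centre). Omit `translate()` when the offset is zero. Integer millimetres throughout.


translate([235, 296, 0]) cylinder(h = 9, r = 92);
translate([235, 296, 9]) cylinder(h = 204, r = 52);
translate([235, 296, 213]) cylinder(h = 9, r = 92);


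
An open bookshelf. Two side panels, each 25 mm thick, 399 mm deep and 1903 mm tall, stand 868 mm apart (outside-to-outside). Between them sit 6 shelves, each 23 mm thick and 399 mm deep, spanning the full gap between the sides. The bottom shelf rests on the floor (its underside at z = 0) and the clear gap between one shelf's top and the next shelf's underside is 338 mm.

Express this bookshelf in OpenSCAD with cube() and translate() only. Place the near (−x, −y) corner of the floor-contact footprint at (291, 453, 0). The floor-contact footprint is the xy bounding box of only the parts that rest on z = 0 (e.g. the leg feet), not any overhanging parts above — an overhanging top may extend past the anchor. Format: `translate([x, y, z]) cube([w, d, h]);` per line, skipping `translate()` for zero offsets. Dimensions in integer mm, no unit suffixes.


translate([291, 453, 0]) cube([25, 399, 1903]);
translate([1134, 453, 0]) cube([25, 399, 1903]);
translate([316, 453, 0]) cube([818, 399, 23]);
translate([316, 453, 361]) cube([818, 399, 23]);
translate([316, 453, 722]) cube([818, 399, 23]);
translate([316, 453, 1083]) cube([818, 399, 23]);
translate([316, 453, 1444]) cube([818, 399, 23]);
translate([316, 453, 1805]) cube([818, 399, 23]);


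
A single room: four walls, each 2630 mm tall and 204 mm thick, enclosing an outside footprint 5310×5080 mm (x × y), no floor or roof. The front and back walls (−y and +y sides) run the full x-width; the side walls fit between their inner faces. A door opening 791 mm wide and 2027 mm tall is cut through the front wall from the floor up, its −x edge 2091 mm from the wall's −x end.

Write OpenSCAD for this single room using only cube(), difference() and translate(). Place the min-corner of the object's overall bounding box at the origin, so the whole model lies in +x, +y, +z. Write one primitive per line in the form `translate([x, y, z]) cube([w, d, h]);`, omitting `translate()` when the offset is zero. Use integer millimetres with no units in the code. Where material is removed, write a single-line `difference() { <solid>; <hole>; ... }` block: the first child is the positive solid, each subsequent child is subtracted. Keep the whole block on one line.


difference() { cube([5310, 204, 2630]); translate([2091, 0, 0]) cube([791, 204, 2027]); }
translate([0, 4876, 0]) cube([5310, 204, 2630]);
translate([0, 204, 0]) cube([204, 4672, 2630]);
translate([5106, 204, 0]) cube([204, 4672, 2630]);


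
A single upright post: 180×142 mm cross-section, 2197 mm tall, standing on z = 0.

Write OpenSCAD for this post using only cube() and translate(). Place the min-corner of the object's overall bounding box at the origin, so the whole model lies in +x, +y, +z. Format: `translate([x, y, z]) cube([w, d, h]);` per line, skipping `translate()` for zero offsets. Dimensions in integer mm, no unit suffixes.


cube([180, 142, 2197]);


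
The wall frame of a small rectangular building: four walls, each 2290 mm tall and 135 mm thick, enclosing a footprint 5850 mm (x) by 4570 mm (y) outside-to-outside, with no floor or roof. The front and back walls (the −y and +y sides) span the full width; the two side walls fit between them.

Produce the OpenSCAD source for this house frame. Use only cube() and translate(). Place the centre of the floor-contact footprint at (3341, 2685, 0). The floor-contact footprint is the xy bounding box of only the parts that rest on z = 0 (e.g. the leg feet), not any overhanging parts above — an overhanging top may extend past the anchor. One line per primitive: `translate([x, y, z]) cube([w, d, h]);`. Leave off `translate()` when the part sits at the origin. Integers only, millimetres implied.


translate([416, 400, 0]) cube([5850, 135, 2290]);
translate([416, 4835, 0]) cube([5850, 135, 2290]);
translate([416, 535, 0]) cube([135, 4300, 2290]);
translate([6131, 535, 0]) cube([135, 4300, 2290]);


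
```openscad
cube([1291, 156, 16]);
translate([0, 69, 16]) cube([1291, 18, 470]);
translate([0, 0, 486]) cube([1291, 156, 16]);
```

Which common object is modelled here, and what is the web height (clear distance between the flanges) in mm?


An I-beam. The web height is 470 mm.

Two wide flanges with a thin centred web — an I-beam. Overall 502 mm minus two 16 mm flanges gives a web of 502 − 2·16 = 470 mm.


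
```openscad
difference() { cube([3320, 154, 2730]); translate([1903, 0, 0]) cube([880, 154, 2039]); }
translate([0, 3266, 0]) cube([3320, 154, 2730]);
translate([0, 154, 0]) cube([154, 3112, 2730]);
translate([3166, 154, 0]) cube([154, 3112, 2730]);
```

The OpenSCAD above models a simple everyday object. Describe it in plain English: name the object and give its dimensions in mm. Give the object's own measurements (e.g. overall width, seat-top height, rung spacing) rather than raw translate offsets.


A single room: four walls, each 2730 mm tall and 154 mm thick, enclosing an outside footprint 3320×3420 mm (x × y), no floor or roof. The front and back walls (−y and +y sides) run the full x-width; the side walls fit between their inner faces. A door opening 880 mm wide and 2039 mm tall is cut through the front wall from the floor up, its −x edge 1903 mm from the wall's −x end.


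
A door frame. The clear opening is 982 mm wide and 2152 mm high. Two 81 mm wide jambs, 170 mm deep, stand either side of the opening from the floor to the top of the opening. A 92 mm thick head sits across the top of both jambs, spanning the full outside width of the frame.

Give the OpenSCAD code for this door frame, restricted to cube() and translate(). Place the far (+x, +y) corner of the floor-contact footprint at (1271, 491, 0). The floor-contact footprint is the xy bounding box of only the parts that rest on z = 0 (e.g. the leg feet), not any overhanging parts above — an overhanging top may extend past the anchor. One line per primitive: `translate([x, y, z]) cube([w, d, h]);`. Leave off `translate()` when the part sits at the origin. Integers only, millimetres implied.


translate([127, 321, 0]) cube([81, 170, 2152]);
translate([1190, 321, 0]) cube([81, 170, 2152]);
translate([127, 321, 2152]) cube([1144, 170, 92]);


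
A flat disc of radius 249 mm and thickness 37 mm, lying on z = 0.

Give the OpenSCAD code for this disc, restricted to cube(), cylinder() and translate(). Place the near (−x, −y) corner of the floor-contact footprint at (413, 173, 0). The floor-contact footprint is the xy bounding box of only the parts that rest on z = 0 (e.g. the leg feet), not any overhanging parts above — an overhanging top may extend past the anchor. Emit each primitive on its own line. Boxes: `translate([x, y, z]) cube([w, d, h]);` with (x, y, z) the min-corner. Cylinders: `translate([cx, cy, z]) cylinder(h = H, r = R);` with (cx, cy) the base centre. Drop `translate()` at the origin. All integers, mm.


translate([662, 422, 0]) cylinder(h = 37, r = 249);


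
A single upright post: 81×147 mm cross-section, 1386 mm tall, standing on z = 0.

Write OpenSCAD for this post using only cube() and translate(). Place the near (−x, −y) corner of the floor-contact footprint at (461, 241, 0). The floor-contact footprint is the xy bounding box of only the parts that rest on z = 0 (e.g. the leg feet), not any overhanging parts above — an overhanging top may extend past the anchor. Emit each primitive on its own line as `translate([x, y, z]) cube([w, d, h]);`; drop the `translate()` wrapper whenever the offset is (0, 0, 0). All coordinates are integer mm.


translate([461, 241, 0]) cube([81, 147, 1386]);


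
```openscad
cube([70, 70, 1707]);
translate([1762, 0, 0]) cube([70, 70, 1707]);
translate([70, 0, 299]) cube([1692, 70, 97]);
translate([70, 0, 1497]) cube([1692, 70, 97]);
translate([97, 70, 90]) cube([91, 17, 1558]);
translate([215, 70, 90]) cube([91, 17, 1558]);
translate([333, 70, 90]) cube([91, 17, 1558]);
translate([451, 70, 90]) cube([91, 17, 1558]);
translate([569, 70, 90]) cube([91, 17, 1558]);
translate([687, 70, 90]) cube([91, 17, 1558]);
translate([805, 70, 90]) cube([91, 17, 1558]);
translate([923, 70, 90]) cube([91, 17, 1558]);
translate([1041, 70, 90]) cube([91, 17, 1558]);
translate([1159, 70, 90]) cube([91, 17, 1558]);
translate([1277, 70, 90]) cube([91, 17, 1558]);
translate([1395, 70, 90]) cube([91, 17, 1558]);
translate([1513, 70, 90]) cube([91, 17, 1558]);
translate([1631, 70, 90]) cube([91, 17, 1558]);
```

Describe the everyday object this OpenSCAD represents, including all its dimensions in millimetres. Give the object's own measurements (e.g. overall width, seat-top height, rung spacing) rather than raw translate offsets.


A fence section. Two 70×70 mm posts, 1707 mm tall, stand on the floor with a clear span of 1692 mm between their inner faces. Two horizontal rails of 70×97 mm section span the gap between the posts with their undersides at z = 299 mm and z = 1497 mm, flush with the posts' −y face. 14 pickets, each 91 mm wide, 17 mm thick and 1558 mm tall, are fixed to the +y face of the rails with their bottoms at z = 90 mm, spaced across the span with a 27 mm gap after the −x post and between neighbouring pickets, with 40 mm left before the +x post.


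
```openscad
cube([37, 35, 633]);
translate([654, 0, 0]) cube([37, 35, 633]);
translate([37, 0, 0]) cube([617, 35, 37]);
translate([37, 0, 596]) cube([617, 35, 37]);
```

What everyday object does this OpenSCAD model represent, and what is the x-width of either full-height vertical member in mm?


A picture frame. The border width is 37 mm.

Four thin pieces enclosing a rectangular opening — a picture frame. The two full-height stiles are 633 mm tall; the top rail sits at z = 596 and is 37 mm tall, so the border above the opening is 633 − 596 = 37 mm, matching the stile x-width.


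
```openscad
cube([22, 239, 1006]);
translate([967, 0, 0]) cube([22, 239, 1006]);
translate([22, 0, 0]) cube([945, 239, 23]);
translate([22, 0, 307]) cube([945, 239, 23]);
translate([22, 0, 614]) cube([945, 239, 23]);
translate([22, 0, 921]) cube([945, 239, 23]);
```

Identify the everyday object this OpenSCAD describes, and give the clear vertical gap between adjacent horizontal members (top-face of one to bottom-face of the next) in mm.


A bookshelf. The clear shelf gap is 284 mm.

Two tall side panels with 4 horizontal boards between them — a bookshelf. The first two shelf undersides are at z = 0 and z = 307; with shelf thickness 23, the clear gap is 307 − 0 − 23 = 284 mm.


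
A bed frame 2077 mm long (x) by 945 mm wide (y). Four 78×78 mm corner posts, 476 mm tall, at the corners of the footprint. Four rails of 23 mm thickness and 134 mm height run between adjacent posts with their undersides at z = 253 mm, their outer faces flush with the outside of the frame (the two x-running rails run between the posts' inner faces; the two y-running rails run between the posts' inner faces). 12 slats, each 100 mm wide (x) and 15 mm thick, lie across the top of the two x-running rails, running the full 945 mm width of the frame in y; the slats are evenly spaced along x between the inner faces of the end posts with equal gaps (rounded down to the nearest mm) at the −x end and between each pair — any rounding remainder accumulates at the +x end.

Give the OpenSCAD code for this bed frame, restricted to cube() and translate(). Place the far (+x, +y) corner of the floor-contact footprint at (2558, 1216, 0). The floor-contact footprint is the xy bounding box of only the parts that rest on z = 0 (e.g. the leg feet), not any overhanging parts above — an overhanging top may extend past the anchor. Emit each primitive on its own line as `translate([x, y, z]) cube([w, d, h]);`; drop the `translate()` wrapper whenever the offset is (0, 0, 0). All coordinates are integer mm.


translate([481, 271, 0]) cube([78, 78, 476]);
translate([481, 1138, 0]) cube([78, 78, 476]);
translate([2480, 271, 0]) cube([78, 78, 476]);
translate([2480, 1138, 0]) cube([78, 78, 476]);
translate([559, 271, 253]) cube([1921, 23, 134]);
translate([559, 1193, 253]) cube([1921, 23, 134]);
translate([481, 349, 253]) cube([23, 789, 134]);
translate([2535, 349, 253]) cube([23, 789, 134]);
translate([614, 271, 387]) cube([100, 945, 15]);
translate([769, 271, 387]) cube([100, 945, 15]);
translate([924, 271, 387]) cube([100, 945, 15]);
translate([1079, 271, 387]) cube([100, 945, 15]);
translate([1234, 271, 387]) cube([100, 945, 15]);
translate([1389, 271, 387]) cube([100, 945, 15]);
translate([1544, 271, 387]) cube([100, 945, 15]);
translate([1699, 271, 387]) cube([100, 945, 15]);
translate([1854, 271, 387]) cube([100, 945, 15]);
translate([2009, 271, 387]) cube([100, 945, 15]);
translate([2164, 271, 387]) cube([100, 945, 15]);
translate([2319, 271, 387]) cube([100, 945, 15]);


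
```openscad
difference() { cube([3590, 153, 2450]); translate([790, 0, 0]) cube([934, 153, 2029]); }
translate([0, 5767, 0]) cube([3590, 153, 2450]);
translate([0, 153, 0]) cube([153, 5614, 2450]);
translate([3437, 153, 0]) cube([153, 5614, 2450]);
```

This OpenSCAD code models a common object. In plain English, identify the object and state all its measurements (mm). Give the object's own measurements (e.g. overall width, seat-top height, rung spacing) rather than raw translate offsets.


A single room: four walls, each 2450 mm tall and 153 mm thick, enclosing an outside footprint 3590×5920 mm (x × y), no floor or roof. The front and back walls (−y and +y sides) run the full x-width; the side walls fit between their inner faces. A door opening 934 mm wide and 2029 mm tall is cut through the front wall from the floor up, its −x edge 790 mm from the wall's −x end.


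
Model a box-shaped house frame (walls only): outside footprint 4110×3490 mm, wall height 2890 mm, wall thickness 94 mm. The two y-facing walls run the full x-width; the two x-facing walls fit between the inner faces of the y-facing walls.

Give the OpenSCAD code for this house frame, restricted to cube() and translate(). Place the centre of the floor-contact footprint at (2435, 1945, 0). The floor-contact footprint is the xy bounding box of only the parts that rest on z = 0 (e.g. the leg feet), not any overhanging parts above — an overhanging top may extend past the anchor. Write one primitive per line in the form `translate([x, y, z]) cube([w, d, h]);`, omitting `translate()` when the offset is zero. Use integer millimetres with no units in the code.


translate([380, 200, 0]) cube([4110, 94, 2890]);
translate([380, 3596, 0]) cube([4110, 94, 2890]);
translate([380, 294, 0]) cube([94, 3302, 2890]);
translate([4396, 294, 0]) cube([94, 3302, 2890]);


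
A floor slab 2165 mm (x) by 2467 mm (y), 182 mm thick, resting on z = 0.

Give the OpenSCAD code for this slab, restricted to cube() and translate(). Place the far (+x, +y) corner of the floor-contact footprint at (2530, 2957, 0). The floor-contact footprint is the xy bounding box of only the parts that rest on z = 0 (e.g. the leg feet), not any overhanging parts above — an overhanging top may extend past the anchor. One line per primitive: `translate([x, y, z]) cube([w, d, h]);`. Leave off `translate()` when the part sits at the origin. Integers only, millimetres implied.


translate([365, 490, 0]) cube([2165, 2467, 182]);


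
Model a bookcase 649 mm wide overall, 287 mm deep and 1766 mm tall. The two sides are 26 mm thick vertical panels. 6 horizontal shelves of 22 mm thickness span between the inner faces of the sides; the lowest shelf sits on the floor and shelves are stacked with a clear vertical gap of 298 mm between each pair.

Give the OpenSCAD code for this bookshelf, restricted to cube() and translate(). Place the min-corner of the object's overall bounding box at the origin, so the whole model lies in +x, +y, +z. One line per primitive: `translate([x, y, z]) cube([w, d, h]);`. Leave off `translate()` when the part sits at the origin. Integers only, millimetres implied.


cube([26, 287, 1766]);
translate([623, 0, 0]) cube([26, 287, 1766]);
translate([26, 0, 0]) cube([597, 287, 22]);
translate([26, 0, 320]) cube([597, 287, 22]);
translate([26, 0, 640]) cube([597, 287, 22]);
translate([26, 0, 960]) cube([597, 287, 22]);
translate([26, 0, 1280]) cube([597, 287, 22]);
translate([26, 0, 1600]) cube([597, 287, 22]);


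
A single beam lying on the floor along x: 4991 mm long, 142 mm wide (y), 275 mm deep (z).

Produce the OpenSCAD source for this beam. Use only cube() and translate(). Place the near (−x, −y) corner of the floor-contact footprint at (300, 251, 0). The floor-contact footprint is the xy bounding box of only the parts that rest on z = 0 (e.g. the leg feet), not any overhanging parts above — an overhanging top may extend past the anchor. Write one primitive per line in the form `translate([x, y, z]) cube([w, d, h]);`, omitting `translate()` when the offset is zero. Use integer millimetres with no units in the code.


translate([300, 251, 0]) cube([4991, 142, 275]);


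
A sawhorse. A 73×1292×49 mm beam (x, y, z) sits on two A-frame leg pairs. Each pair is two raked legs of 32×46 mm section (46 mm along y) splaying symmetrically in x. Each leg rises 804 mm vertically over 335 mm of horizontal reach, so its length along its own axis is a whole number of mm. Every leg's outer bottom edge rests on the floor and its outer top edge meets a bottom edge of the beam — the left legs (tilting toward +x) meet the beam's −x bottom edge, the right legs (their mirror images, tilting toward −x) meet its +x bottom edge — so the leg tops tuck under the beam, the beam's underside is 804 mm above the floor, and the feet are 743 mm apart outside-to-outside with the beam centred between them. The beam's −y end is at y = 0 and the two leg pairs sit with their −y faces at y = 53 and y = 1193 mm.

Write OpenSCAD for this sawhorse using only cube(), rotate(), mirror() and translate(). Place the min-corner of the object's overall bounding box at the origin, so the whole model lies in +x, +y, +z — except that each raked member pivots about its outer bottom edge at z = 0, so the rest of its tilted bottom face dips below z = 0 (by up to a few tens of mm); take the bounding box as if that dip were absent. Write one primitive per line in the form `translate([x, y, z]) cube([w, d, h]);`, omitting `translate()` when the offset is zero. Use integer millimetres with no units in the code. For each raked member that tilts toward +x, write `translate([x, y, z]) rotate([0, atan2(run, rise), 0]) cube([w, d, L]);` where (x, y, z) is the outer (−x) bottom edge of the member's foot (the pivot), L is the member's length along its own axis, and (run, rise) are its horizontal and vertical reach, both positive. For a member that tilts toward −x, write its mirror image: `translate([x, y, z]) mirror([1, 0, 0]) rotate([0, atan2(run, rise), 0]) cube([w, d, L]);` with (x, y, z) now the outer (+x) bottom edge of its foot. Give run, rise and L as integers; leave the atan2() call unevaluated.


// leg length = √(335² + 804²) = 871
// right-leg outer foot x = 2·335 + 73 = 743
// beam min-corner = (335, 0, 804)
translate([335, 0, 804]) cube([73, 1292, 49]);
translate([0, 53, 0]) rotate([0, atan2(335, 804), 0]) cube([32, 46, 871]);
translate([743, 53, 0]) mirror([1, 0, 0]) rotate([0, atan2(335, 804), 0]) cube([32, 46, 871]);
translate([0, 1193, 0]) rotate([0, atan2(335, 804), 0]) cube([32, 46, 871]);
translate([743, 1193, 0]) mirror([1, 0, 0]) rotate([0, atan2(335, 804), 0]) cube([32, 46, 871]);


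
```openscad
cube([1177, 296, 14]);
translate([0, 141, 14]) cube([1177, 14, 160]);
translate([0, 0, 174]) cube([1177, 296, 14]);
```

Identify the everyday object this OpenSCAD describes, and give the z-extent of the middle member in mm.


An I-beam. The web height is 160 mm.

Two wide flanges with a thin centred web — an I-beam. Overall 188 mm minus two 14 mm flanges gives a web of 188 − 2·14 = 160 mm.


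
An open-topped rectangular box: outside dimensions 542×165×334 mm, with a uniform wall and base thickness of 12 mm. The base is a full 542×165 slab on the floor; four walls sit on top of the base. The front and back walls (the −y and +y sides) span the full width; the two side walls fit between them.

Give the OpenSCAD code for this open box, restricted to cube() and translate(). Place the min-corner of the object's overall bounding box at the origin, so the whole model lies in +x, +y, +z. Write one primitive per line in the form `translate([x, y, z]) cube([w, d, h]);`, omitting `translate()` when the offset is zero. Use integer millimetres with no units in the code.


cube([542, 165, 12]);
translate([0, 0, 12]) cube([542, 12, 322]);
translate([0, 153, 12]) cube([542, 12, 322]);
translate([0, 12, 12]) cube([12, 141, 322]);
translate([530, 12, 12]) cube([12, 141, 322]);
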